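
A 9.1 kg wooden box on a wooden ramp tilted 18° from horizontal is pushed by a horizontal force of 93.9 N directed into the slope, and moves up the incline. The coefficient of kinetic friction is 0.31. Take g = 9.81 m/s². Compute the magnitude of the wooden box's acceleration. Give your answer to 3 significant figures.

The horizontal push has components F cos 18° = 93.9 × 0.9511 = 89.308 N up the incline and F sin 18° = 93.9 × 0.3090 = 29.015 N pressing into the surface.
The normal force is therefore N = mg cos 18° + F sin 18° = 84.906 + 29.015 = 113.921 N, and kinetic friction down the slope is μN = 0.31 × 113.921 = 35.316 N.
Along the incline: F cos 18° − mg sin 18° − μN = ma, so 89.308 − 27.585 − 35.316 = 9.1 a, giving a = 2.9019 m/s².

2.90 m/s²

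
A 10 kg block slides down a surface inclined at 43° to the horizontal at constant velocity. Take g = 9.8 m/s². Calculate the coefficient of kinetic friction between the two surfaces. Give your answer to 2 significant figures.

At constant velocity the net force along the incline is zero: mg sin 43° = μ mg cos 43°.
So μ = tan 43° = 0.6820 / 0.7314 = 0.9325.

0.93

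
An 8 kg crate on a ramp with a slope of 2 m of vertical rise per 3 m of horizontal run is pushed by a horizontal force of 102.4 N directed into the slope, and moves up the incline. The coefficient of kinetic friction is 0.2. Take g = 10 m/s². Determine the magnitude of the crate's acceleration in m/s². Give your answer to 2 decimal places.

2.02 m/s²

The horizontal push has components F cos 33.69° = 102.4 × 0.8321 = 85.207 N up the incline and F sin 33.69° = 102.4 × 0.5547 = 56.801 N pressing into the surface.
The normal force is therefore N = mg cos 33.69° + F sin 33.69° = 66.568 + 56.801 = 123.369 N, and kinetic friction down the slope is μN = 0.2 × 123.369 = 24.674 N.
Along the incline: F cos 33.69° − mg sin 33.69° − μN = ma, so 85.207 − 44.376 − 24.674 = 8 a, giving a = 2.0196 m/s².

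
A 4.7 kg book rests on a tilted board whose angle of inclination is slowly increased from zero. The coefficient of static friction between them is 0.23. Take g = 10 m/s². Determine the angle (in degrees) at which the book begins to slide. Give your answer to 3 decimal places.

12.953°

At the threshold of sliding, static friction is at its maximum μ_s N and exactly balances the weight component along the incline: mg sin θ = μ_s mg cos θ.
Hence tan θ = μ_s = 0.23, so θ = arctan(0.23) = 12.9528°.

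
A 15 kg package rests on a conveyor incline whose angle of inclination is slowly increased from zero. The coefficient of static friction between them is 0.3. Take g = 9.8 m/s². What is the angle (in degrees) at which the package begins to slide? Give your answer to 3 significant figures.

At the threshold of sliding, static friction is at its maximum μ_s N and exactly balances the weight component along the incline: mg sin θ = μ_s mg cos θ.
Hence tan θ = μ_s = 0.3, so θ = arctan(0.3) = 16.6992°.

16.7°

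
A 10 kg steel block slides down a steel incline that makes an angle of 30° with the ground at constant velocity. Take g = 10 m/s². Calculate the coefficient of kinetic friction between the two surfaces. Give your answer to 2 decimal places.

At constant velocity the net force along the incline is zero: mg sin 30° = μ mg cos 30°.
So μ = tan 30° = 0.5000 / 0.8660 = 0.5774.

0.58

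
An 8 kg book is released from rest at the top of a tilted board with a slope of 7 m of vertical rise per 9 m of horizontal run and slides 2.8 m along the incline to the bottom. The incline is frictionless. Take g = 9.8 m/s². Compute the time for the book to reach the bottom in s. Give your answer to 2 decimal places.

The weight component along the incline is mg sin 37.87° = 48.133 N and the normal force is N = mg cos 37.87° = 61.885 N.
With no friction, a = g sin 37.87° = 6.0166 m/s².
Starting from rest, L = ½at², so t = √(2L/a) = √(2 × 2.8 / 6.0166) = 0.9648 s.

0.96 s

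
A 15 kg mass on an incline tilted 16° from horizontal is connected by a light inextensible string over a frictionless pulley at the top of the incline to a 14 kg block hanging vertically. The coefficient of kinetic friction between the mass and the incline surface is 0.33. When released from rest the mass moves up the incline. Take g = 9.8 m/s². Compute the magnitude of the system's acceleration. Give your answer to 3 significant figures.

1.73 m/s²

For the mass on the incline: the weight component along the slope is m₁g sin 16° = 15 × 9.8 × 0.2756 = 40.513 N and the normal force is N = m₁g cos 16° = 141.305 N.
Kinetic friction opposes the mass's motion up the incline: f = μN = 0.33 × 141.305 = 46.631 N acting down the slope.
Newton's second law for the mass (up-slope positive): T − 40.513 − 46.631 = 15 a. For the hanging block (downward positive): 14 × 9.8 − T = 14 a.
Adding the two equations eliminates T: 50.056 = 29 a, so a = 1.7261 m/s².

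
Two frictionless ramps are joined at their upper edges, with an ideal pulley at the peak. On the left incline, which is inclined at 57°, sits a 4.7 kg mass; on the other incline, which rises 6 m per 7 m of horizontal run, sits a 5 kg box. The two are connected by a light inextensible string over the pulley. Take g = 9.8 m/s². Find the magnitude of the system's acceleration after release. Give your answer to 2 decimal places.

Resolve each weight along its own incline: the 4.7 kg mass has component 4.7 × 9.8 × sin 57° = 38.629 N down its slope, and the 5 kg mass has 5 × 9.8 × sin 40.60° = 31.889 N down its slope.
The 4.7 kg side's 38.629 N exceeds the other side's 31.889 N, so that mass slides down and the 5 kg mass slides up. Taking that direction as positive, Newton's second law for the whole system gives 38.629 − 31.889 = (4.7 + 5) a, so a = 6.740 / 9.7 = 0.6948 m/s².

0.69 m/s²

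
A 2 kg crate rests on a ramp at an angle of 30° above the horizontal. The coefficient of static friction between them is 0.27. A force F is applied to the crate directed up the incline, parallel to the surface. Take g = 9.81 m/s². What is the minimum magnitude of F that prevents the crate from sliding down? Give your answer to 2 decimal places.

The normal force is N = mg cos 30° = 16.991 N. With F at its minimum the crate is on the verge of sliding down, so static friction is at its maximum μ_s N = 0.27 × 16.991 = 4.588 N and acts up the slope.
Equilibrium along the incline: F + μ_s N = mg sin 30°, so F = 9.810 − 4.588 = 5.222 N.

5.22 N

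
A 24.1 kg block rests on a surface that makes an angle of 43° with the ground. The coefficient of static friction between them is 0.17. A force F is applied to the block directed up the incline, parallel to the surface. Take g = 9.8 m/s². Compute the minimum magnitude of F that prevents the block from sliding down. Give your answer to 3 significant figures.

132 N

The normal force is N = mg cos 43° = 172.731 N. With F at its minimum the block is on the verge of sliding down, so static friction is at its maximum μ_s N = 0.17 × 172.731 = 29.364 N and acts up the slope.
Equilibrium along the incline: F + μ_s N = mg sin 43°, so F = 161.074 − 29.364 = 131.710 N.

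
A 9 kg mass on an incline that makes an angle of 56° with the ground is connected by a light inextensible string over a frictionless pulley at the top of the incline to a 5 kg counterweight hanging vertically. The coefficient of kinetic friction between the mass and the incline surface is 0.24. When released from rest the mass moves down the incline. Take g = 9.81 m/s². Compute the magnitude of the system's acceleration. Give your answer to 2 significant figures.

0.88 m/s²

For the mass on the incline: the weight component along the slope is m₁g sin 56° = 9 × 9.81 × 0.8290 = 73.192 N and the normal force is N = m₁g cos 56° = 49.371 N.
Kinetic friction opposes the mass's motion down the incline: f = μN = 0.24 × 49.371 = 11.849 N acting up the slope.
Newton's second law for the mass (down-slope positive): 73.192 − 11.849 − T = 9 a. For the hanging counterweight (upward positive): T − 5 × 9.81 = 5 a.
Adding the two equations eliminates T: 12.293 = 14 a, so a = 0.8781 m/s².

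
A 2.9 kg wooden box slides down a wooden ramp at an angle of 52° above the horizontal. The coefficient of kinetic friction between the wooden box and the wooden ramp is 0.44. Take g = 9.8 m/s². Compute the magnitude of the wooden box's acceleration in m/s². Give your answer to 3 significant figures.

5.07 m/s²

Resolving the weight along the incline: the component pulling the wooden box down the slope is mg sin 52° = 2.9 × 9.8 × 0.7880 = 22.395 N, and the normal force is N = mg cos 52° = 2.9 × 9.8 × 0.6157 = 17.498 N.
Kinetic friction acts up the slope with magnitude f = μN = 0.44 × 17.498 = 7.699 N.
Net force along the incline is 22.395 − 7.699 = 14.696 N, so a = 14.696 / 2.9 = 5.0676 m/s².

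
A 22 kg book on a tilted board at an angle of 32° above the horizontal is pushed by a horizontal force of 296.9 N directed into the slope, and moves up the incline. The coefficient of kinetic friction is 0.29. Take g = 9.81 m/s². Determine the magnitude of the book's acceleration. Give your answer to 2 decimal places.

The horizontal push has components F cos 32° = 296.9 × 0.8480 = 251.771 N up the incline and F sin 32° = 296.9 × 0.5299 = 157.327 N pressing into the surface.
The normal force is therefore N = mg cos 32° + F sin 32° = 183.015 + 157.327 = 340.342 N, and kinetic friction down the slope is μN = 0.29 × 340.342 = 98.699 N.
Along the incline: F cos 32° − mg sin 32° − μN = ma, so 251.771 − 114.363 − 98.699 = 22 a, giving a = 1.7595 m/s².

1.76 m/s²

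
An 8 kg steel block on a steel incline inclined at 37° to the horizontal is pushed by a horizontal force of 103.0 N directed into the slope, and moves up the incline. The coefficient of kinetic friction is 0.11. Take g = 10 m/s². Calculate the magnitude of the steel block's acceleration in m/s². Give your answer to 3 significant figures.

2.53 m/s²

The horizontal push has components F cos 37° = 103.0 × 0.7986 = 82.256 N up the incline and F sin 37° = 103.0 × 0.6018 = 61.985 N pressing into the surface.
The normal force is therefore N = mg cos 37° + F sin 37° = 63.888 + 61.985 = 125.873 N, and kinetic friction down the slope is μN = 0.11 × 125.873 = 13.846 N.
Along the incline: F cos 37° − mg sin 37° − μN = ma, so 82.256 − 48.144 − 13.846 = 8 a, giving a = 2.5333 m/s².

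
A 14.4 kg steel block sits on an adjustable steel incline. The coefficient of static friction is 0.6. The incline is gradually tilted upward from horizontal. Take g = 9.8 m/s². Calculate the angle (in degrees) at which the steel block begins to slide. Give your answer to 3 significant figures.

31.0°

At the threshold of sliding, static friction is at its maximum μ_s N and exactly balances the weight component along the incline: mg sin θ = μ_s mg cos θ.
Hence tan θ = μ_s = 0.6, so θ = arctan(0.6) = 30.9638°.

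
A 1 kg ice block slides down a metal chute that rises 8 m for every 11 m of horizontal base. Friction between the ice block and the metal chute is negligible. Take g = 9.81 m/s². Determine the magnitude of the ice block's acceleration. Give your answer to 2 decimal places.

5.77 m/s²

Resolving the weight along the incline: the component pulling the ice block down the slope is mg sin 36.03° = 1 × 9.81 × 0.5882 = 5.770 N, and the normal force is N = mg cos 36.03° = 1 × 9.81 × 0.8087 = 7.933 N.
With no friction the net force along the incline is 5.770 N, so a = g sin 36.03° = 5.770 / 1 = 5.7700 m/s².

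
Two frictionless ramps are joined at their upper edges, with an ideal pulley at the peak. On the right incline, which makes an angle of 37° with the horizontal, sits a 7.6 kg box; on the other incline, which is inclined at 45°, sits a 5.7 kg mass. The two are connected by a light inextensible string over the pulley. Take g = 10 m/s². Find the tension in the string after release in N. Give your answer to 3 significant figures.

Resolve each weight along its own incline: the 7.6 kg mass has component 7.6 × 10 × sin 37° = 45.738 N down its slope, and the 5.7 kg mass has 5.7 × 10 × sin 45° = 40.305 N down its slope.
The 7.6 kg side's 45.738 N exceeds the other side's 40.305 N, so that mass slides down and the 5.7 kg mass slides up. Taking that direction as positive, Newton's second law for the whole system gives 45.738 − 40.305 = (7.6 + 5.7) a, so a = 5.433 / 13.3 = 0.4085 m/s².
For the 5.7 kg mass (up-slope positive): T − 40.305 = 5.7 × 0.4085, so T = 42.633 N.

42.6 N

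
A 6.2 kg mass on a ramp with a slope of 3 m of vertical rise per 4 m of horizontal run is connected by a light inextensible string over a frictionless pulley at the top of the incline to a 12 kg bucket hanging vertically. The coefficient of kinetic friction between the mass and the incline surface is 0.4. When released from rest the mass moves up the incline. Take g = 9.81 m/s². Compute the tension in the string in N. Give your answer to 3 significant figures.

For the mass on the incline: the weight component along the slope is m₁g sin 36.87° = 6.2 × 9.81 × 0.6000 = 36.493 N and the normal force is N = m₁g cos 36.87° = 48.658 N.
Kinetic friction opposes the mass's motion up the incline: f = μN = 0.4 × 48.658 = 19.463 N acting down the slope.
Newton's second law for the mass (up-slope positive): T − 36.493 − 19.463 = 6.2 a. For the hanging bucket (downward positive): 12 × 9.81 − T = 12 a.
Adding the two equations eliminates T: 61.764 = 18.2 a, so a = 3.3936 m/s².
Then from the hanging bucket's equation, T = 12 × (9.81 − 3.3936) = 76.997 N.

77.0 N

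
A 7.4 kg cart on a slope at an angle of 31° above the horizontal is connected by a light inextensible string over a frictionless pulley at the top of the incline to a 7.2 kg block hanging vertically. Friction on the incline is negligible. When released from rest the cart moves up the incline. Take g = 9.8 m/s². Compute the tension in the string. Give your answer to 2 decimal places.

For the cart on the incline: the weight component along the slope is m₁g sin 31° = 7.4 × 9.8 × 0.5150 = 37.348 N and the normal force is N = m₁g cos 31° = 62.162 N.
Newton's second law for the cart (up-slope positive): T − 37.348 = 7.4 a. For the hanging block (downward positive): 7.2 × 9.8 − T = 7.2 a.
Adding the two equations eliminates T: 33.212 = 14.6 a, so a = 2.2748 m/s².
Then from the hanging block's equation, T = 7.2 × (9.8 − 2.2748) = 54.181 N.

54.18 N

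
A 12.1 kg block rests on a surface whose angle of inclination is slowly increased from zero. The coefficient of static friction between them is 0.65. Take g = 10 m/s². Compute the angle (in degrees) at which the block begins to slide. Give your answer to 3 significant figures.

33.0°

At the threshold of sliding, static friction is at its maximum μ_s N and exactly balances the weight component along the incline: mg sin θ = μ_s mg cos θ.
Hence tan θ = μ_s = 0.65, so θ = arctan(0.65) = 33.0239°.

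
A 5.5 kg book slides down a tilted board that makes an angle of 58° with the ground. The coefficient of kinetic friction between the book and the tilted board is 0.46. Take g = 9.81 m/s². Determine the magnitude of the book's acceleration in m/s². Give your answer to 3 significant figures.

5.93 m/s²

Resolving the weight along the incline: the component pulling the book down the slope is mg sin 58° = 5.5 × 9.81 × 0.8480 = 45.754 N, and the normal force is N = mg cos 58° = 5.5 × 9.81 × 0.5299 = 28.591 N.
Kinetic friction acts up the slope with magnitude f = μN = 0.46 × 28.591 = 13.152 N.
Net force along the incline is 45.754 − 13.152 = 32.602 N, so a = 32.602 / 5.5 = 5.9276 m/s².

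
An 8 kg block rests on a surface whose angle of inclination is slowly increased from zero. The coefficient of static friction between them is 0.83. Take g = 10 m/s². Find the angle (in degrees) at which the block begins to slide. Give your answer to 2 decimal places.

39.69°

At the threshold of sliding, static friction is at its maximum μ_s N and exactly balances the weight component along the incline: mg sin θ = μ_s mg cos θ.
Hence tan θ = μ_s = 0.83, so θ = arctan(0.83) = 39.6927°.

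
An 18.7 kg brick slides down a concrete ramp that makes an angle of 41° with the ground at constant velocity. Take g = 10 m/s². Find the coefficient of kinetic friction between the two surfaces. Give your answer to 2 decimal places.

At constant velocity the net force along the incline is zero: mg sin 41° = μ mg cos 41°.
So μ = tan 41° = 0.6561 / 0.7547 = 0.8694.

0.87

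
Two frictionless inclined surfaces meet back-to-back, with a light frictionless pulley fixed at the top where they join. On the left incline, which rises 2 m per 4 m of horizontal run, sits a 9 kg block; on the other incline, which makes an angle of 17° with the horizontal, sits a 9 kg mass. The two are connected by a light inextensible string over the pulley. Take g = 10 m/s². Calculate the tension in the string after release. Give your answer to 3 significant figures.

33.3 N

Resolve each weight along its own incline: the 9 kg mass has component 9 × 10 × sin 26.57° = 40.249 N down its slope, and the 9 kg mass has 9 × 10 × sin 17° = 26.313 N down its slope.
The 9 kg side's 40.249 N exceeds the other side's 26.313 N, so that mass slides down and the 9 kg mass slides up. Taking that direction as positive, Newton's second law for the whole system gives 40.249 − 26.313 = (9 + 9) a, so a = 13.936 / 18 = 0.7742 m/s².
For the 9 kg mass (up-slope positive): T − 26.313 = 9 × 0.7742, so T = 33.281 N.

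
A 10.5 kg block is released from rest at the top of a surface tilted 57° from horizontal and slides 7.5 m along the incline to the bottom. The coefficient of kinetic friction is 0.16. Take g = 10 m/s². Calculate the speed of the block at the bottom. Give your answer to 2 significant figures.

11 m/s

The weight component along the incline is mg sin 57° = 88.060 N and the normal force is N = mg cos 57° = 57.187 N.
Friction up the slope is f = μN = 0.16 × 57.187 = 9.150 N, so the net downslope force is 88.060 − 9.150 = 78.910 N and a = 78.910 / 10.5 = 7.5152 m/s².
Starting from rest over a distance of 7.5 m, v² = 2aL = 2 × 7.5152 × 7.5 = 112.7280, so v = 10.6173 m/s.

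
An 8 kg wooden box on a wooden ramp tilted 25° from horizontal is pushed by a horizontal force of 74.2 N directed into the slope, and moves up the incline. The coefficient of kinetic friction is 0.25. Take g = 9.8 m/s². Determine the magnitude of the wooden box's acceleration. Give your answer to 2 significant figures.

The horizontal push has components F cos 25° = 74.2 × 0.9063 = 67.247 N up the incline and F sin 25° = 74.2 × 0.4226 = 31.357 N pressing into the surface.
The normal force is therefore N = mg cos 25° + F sin 25° = 71.054 + 31.357 = 102.411 N, and kinetic friction down the slope is μN = 0.25 × 102.411 = 25.603 N.
Along the incline: F cos 25° − mg sin 25° − μN = ma, so 67.247 − 33.132 − 25.603 = 8 a, giving a = 1.0640 m/s².

1.1 m/s²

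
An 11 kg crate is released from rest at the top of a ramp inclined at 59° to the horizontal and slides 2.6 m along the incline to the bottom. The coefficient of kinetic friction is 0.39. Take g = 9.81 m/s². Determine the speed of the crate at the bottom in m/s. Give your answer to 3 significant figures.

5.79 m/s

The weight component along the incline is mg sin 59° = 92.497 N and the normal force is N = mg cos 59° = 55.578 N.
Friction up the slope is f = μN = 0.39 × 55.578 = 21.675 N, so the net downslope force is 92.497 − 21.675 = 70.822 N and a = 70.822 / 11 = 6.4384 m/s².
Starting from rest over a distance of 2.6 m, v² = 2aL = 2 × 6.4384 × 2.6 = 33.4797, so v = 5.7862 m/s.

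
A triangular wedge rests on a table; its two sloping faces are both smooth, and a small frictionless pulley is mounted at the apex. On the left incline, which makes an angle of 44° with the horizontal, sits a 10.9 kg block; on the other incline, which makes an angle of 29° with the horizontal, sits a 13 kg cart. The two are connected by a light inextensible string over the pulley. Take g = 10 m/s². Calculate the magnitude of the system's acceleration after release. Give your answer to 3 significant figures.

0.531 m/s²

Resolve each weight along its own incline: the 10.9 kg mass has component 10.9 × 10 × sin 44° = 75.718 N down its slope, and the 13 kg mass has 13 × 10 × sin 29° = 63.025 N down its slope.
The 10.9 kg side's 75.718 N exceeds the other side's 63.025 N, so that mass slides down and the 13 kg mass slides up. Taking that direction as positive, Newton's second law for the whole system gives 75.718 − 63.025 = (10.9 + 13) a, so a = 12.693 / 23.9 = 0.5311 m/s².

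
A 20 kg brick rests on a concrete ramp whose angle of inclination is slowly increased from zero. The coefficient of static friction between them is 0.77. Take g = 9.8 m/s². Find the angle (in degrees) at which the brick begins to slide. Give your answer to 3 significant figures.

37.6°

At the threshold of sliding, static friction is at its maximum μ_s N and exactly balances the weight component along the incline: mg sin θ = μ_s mg cos θ.
Hence tan θ = μ_s = 0.77, so θ = arctan(0.77) = 37.5963°.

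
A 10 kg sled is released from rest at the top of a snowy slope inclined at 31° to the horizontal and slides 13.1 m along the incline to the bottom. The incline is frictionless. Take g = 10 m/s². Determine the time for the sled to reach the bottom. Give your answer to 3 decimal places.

2.255 s

The weight component along the incline is mg sin 31° = 51.504 N and the normal force is N = mg cos 31° = 85.717 N.
With no friction, a = g sin 31° = 5.1504 m/s².
Starting from rest, L = ½at², so t = √(2L/a) = √(2 × 13.1 / 5.1504) = 2.2554 s.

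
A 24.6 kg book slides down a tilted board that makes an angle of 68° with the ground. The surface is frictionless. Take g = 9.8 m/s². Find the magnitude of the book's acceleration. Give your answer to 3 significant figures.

Resolving the weight along the incline: the component pulling the book down the slope is mg sin 68° = 24.6 × 9.8 × 0.9272 = 223.529 N, and the normal force is N = mg cos 68° = 24.6 × 9.8 × 0.3746 = 90.309 N.
With no friction the net force along the incline is 223.529 N, so a = g sin 68° = 223.529 / 24.6 = 9.0865 m/s².

9.09 m/s²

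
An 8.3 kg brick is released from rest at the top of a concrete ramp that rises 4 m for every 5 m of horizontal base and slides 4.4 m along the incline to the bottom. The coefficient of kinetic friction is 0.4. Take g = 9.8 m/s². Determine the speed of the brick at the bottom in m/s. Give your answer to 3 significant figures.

The weight component along the incline is mg sin 38.66° = 50.813 N and the normal force is N = mg cos 38.66° = 63.516 N.
Friction up the slope is f = μN = 0.4 × 63.516 = 25.406 N, so the net downslope force is 50.813 − 25.406 = 25.407 N and a = 25.407 / 8.3 = 3.0611 m/s².
Starting from rest over a distance of 4.4 m, v² = 2aL = 2 × 3.0611 × 4.4 = 26.9377, so v = 5.1902 m/s.

5.19 m/s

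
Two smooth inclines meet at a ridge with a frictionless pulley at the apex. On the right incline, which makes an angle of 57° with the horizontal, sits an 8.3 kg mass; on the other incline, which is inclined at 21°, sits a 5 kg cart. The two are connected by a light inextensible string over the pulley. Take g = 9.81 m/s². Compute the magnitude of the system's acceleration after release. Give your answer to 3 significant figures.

3.81 m/s²

Resolve each weight along its own incline: the 8.3 kg mass has component 8.3 × 9.81 × sin 57° = 68.287 N down its slope, and the 5 kg mass has 5 × 9.81 × sin 21° = 17.578 N down its slope.
The 8.3 kg side's 68.287 N exceeds the other side's 17.578 N, so that mass slides down and the 5 kg mass slides up. Taking that direction as positive, Newton's second law for the whole system gives 68.287 − 17.578 = (8.3 + 5) a, so a = 50.709 / 13.3 = 3.8127 m/s².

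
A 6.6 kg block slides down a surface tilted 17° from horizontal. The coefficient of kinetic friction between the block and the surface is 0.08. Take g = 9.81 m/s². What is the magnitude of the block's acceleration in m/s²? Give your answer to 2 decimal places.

2.12 m/s²

Resolving the weight along the incline: the component pulling the block down the slope is mg sin 17° = 6.6 × 9.81 × 0.2924 = 18.932 N, and the normal force is N = mg cos 17° = 6.6 × 9.81 × 0.9563 = 61.917 N.
Kinetic friction acts up the slope with magnitude f = μN = 0.08 × 61.917 = 4.953 N.
Net force along the incline is 18.932 − 4.953 = 13.979 N, so a = 13.979 / 6.6 = 2.1180 m/s².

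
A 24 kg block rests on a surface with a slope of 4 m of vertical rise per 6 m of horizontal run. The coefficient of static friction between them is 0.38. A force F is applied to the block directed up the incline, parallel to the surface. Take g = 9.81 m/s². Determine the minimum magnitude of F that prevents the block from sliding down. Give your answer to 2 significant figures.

The normal force is N = mg cos 33.69° = 195.898 N. With F at its minimum the block is on the verge of sliding down, so static friction is at its maximum μ_s N = 0.38 × 195.898 = 74.441 N and acts up the slope.
Equilibrium along the incline: F + μ_s N = mg sin 33.69°, so F = 130.599 − 74.441 = 56.158 N.

56 N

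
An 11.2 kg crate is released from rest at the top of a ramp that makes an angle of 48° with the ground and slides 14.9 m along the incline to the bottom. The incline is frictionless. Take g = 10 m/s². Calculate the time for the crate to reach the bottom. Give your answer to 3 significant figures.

The weight component along the incline is mg sin 48° = 83.232 N and the normal force is N = mg cos 48° = 74.943 N.
With no friction, a = g sin 48° = 7.4314 m/s².
Starting from rest, L = ½at², so t = √(2L/a) = √(2 × 14.9 / 7.4314) = 2.0025 s.

2.00 s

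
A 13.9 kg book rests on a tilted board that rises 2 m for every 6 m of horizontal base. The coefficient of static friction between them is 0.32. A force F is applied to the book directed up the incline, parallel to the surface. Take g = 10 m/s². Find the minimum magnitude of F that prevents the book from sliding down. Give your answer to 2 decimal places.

The normal force is N = mg cos 18.43° = 131.867 N. With F at its minimum the book is on the verge of sliding down, so static friction is at its maximum μ_s N = 0.32 × 131.867 = 42.197 N and acts up the slope.
Equilibrium along the incline: F + μ_s N = mg sin 18.43°, so F = 43.956 − 42.197 = 1.759 N.

1.76 N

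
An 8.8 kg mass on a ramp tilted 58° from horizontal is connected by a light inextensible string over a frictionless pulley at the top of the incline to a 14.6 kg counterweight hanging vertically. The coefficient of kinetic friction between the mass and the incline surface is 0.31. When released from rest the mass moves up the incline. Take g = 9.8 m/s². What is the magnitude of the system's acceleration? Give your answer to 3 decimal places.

For the mass on the incline: the weight component along the slope is m₁g sin 58° = 8.8 × 9.8 × 0.8480 = 73.132 N and the normal force is N = m₁g cos 58° = 45.700 N.
Kinetic friction opposes the mass's motion up the incline: f = μN = 0.31 × 45.700 = 14.167 N acting down the slope.
Newton's second law for the mass (up-slope positive): T − 73.132 − 14.167 = 8.8 a. For the hanging counterweight (downward positive): 14.6 × 9.8 − T = 14.6 a.
Adding the two equations eliminates T: 55.781 = 23.4 a, so a = 2.3838 m/s².

2.384 m/s²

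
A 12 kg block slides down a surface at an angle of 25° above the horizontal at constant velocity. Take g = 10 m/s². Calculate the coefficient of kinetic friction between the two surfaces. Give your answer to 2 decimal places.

0.47

At constant velocity the net force along the incline is zero: mg sin 25° = μ mg cos 25°.
So μ = tan 25° = 0.4226 / 0.9063 = 0.4663.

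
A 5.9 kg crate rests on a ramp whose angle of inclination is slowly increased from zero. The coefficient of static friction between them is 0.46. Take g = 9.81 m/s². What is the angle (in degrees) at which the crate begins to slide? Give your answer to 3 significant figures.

At the threshold of sliding, static friction is at its maximum μ_s N and exactly balances the weight component along the incline: mg sin θ = μ_s mg cos θ.
Hence tan θ = μ_s = 0.46, so θ = arctan(0.46) = 24.7024°.

24.7°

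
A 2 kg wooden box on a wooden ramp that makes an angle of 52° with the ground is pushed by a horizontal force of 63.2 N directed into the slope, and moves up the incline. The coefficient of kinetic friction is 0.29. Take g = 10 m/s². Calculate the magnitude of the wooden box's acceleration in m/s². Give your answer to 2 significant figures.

The horizontal push has components F cos 52° = 63.2 × 0.6157 = 38.912 N up the incline and F sin 52° = 63.2 × 0.7880 = 49.802 N pressing into the surface.
The normal force is therefore N = mg cos 52° + F sin 52° = 12.314 + 49.802 = 62.116 N, and kinetic friction down the slope is μN = 0.29 × 62.116 = 18.014 N.
Along the incline: F cos 52° − mg sin 52° − μN = ma, so 38.912 − 15.760 − 18.014 = 2 a, giving a = 2.5690 m/s².

2.6 m/s²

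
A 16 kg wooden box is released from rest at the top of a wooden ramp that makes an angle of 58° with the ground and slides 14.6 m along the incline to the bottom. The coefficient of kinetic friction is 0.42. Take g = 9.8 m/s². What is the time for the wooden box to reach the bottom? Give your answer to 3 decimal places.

2.183 s

The weight component along the incline is mg sin 58° = 132.974 N and the normal force is N = mg cos 58° = 83.091 N.
Friction up the slope is f = μN = 0.42 × 83.091 = 34.898 N, so the net downslope force is 132.974 − 34.898 = 98.076 N and a = 98.076 / 16 = 6.1297 m/s².
Starting from rest, L = ½at², so t = √(2L/a) = √(2 × 14.6 / 6.1297) = 2.1826 s.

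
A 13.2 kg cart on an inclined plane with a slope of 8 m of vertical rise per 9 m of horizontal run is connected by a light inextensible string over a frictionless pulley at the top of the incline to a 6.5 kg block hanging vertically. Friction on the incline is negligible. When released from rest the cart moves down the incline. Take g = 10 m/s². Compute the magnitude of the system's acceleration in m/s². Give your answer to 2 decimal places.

For the cart on the incline: the weight component along the slope is m₁g sin 41.63° = 13.2 × 10 × 0.6644 = 87.701 N and the normal force is N = m₁g cos 41.63° = 98.658 N.
Newton's second law for the cart (down-slope positive): 87.701 − T = 13.2 a. For the hanging block (upward positive): T − 6.5 × 10 = 6.5 a.
Adding the two equations eliminates T: 22.701 = 19.7 a, so a = 1.1523 m/s².

1.15 m/s²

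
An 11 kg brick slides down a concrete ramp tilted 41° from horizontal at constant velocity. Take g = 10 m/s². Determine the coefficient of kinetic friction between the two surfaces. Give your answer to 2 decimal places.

At constant velocity the net force along the incline is zero: mg sin 41° = μ mg cos 41°.
So μ = tan 41° = 0.6561 / 0.7547 = 0.8694.

0.87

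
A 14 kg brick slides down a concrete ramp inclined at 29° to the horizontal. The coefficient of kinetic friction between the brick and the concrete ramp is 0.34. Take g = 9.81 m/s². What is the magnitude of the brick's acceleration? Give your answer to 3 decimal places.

1.839 m/s²

Resolving the weight along the incline: the component pulling the brick down the slope is mg sin 29° = 14 × 9.81 × 0.4848 = 66.582 N, and the normal force is N = mg cos 29° = 14 × 9.81 × 0.8746 = 120.118 N.
Kinetic friction acts up the slope with magnitude f = μN = 0.34 × 120.118 = 40.840 N.
Net force along the incline is 66.582 − 40.840 = 25.742 N, so a = 25.742 / 14 = 1.8387 m/s².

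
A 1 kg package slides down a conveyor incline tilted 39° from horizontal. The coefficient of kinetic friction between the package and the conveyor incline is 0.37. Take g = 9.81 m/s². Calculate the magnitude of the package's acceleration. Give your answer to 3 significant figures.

3.35 m/s²

Resolving the weight along the incline: the component pulling the package down the slope is mg sin 39° = 1 × 9.81 × 0.6293 = 6.173 N, and the normal force is N = mg cos 39° = 1 × 9.81 × 0.7771 = 7.623 N.
Kinetic friction acts up the slope with magnitude f = μN = 0.37 × 7.623 = 2.821 N.
Net force along the incline is 6.173 − 2.821 = 3.352 N, so a = 3.352 / 1 = 3.3520 m/s².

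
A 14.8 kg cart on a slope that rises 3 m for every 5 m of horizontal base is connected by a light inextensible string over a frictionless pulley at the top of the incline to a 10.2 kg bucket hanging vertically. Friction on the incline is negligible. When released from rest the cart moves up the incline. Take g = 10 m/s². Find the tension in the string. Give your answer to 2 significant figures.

91 N

For the cart on the incline: the weight component along the slope is m₁g sin 30.96° = 14.8 × 10 × 0.5145 = 76.146 N and the normal force is N = m₁g cos 30.96° = 126.909 N.
Newton's second law for the cart (up-slope positive): T − 76.146 = 14.8 a. For the hanging bucket (downward positive): 10.2 × 10 − T = 10.2 a.
Adding the two equations eliminates T: 25.854 = 25 a, so a = 1.0342 m/s².
Then from the hanging bucket's equation, T = 10.2 × (10 − 1.0342) = 91.451 N.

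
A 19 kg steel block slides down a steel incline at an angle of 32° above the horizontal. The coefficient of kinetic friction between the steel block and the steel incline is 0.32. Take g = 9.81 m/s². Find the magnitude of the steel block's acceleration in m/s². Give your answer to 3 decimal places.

2.536 m/s²

Resolving the weight along the incline: the component pulling the steel block down the slope is mg sin 32° = 19 × 9.81 × 0.5299 = 98.768 N, and the normal force is N = mg cos 32° = 19 × 9.81 × 0.8480 = 158.059 N.
Kinetic friction acts up the slope with magnitude f = μN = 0.32 × 158.059 = 50.579 N.
Net force along the incline is 98.768 − 50.579 = 48.189 N, so a = 48.189 / 19 = 2.5363 m/s².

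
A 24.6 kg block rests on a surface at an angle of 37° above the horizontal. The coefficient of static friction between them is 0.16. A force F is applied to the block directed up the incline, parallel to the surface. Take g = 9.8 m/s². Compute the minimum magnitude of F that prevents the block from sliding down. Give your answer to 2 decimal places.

114.28 N

The normal force is N = mg cos 37° = 192.535 N. With F at its minimum the block is on the verge of sliding down, so static friction is at its maximum μ_s N = 0.16 × 192.535 = 30.806 N and acts up the slope.
Equilibrium along the incline: F + μ_s N = mg sin 37°, so F = 145.086 − 30.806 = 114.280 N.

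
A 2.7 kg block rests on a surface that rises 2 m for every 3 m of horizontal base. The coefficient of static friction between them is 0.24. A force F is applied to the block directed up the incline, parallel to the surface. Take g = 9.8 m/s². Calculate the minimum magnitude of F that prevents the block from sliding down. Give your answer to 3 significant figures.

The normal force is N = mg cos 33.69° = 22.016 N. With F at its minimum the block is on the verge of sliding down, so static friction is at its maximum μ_s N = 0.24 × 22.016 = 5.284 N and acts up the slope.
Equilibrium along the incline: F + μ_s N = mg sin 33.69°, so F = 14.677 − 5.284 = 9.393 N.

9.39 N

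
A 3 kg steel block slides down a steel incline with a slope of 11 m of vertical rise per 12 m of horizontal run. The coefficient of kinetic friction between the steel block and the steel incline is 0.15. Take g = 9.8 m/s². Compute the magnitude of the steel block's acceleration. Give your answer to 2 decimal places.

Resolving the weight along the incline: the component pulling the steel block down the slope is mg sin 42.51° = 3 × 9.8 × 0.6757 = 19.866 N, and the normal force is N = mg cos 42.51° = 3 × 9.8 × 0.7372 = 21.674 N.
Kinetic friction acts up the slope with magnitude f = μN = 0.15 × 21.674 = 3.251 N.
Net force along the incline is 19.866 − 3.251 = 16.615 N, so a = 16.615 / 3 = 5.5383 m/s².

5.54 m/s²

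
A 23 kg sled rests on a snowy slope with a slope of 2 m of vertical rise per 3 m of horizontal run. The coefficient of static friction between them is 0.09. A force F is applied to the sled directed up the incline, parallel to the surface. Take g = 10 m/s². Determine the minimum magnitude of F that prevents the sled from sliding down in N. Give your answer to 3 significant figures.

110 N

The normal force is N = mg cos 33.69° = 191.372 N. With F at its minimum the sled is on the verge of sliding down, so static friction is at its maximum μ_s N = 0.09 × 191.372 = 17.223 N and acts up the slope.
Equilibrium along the incline: F + μ_s N = mg sin 33.69°, so F = 127.581 − 17.223 = 110.358 N.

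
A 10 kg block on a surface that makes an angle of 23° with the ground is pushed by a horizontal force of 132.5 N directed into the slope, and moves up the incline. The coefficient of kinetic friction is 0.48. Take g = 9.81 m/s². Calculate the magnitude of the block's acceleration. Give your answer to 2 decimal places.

The horizontal push has components F cos 23° = 132.5 × 0.9205 = 121.966 N up the incline and F sin 23° = 132.5 × 0.3907 = 51.768 N pressing into the surface.
The normal force is therefore N = mg cos 23° + F sin 23° = 90.301 + 51.768 = 142.069 N, and kinetic friction down the slope is μN = 0.48 × 142.069 = 68.193 N.
Along the incline: F cos 23° − mg sin 23° − μN = ma, so 121.966 − 38.328 − 68.193 = 10 a, giving a = 1.5445 m/s².

1.54 m/s²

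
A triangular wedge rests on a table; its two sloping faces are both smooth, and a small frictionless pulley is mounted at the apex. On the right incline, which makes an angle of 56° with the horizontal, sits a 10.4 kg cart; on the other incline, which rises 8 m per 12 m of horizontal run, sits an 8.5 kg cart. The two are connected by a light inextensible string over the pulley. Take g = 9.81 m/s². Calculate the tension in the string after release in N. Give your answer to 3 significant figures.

Resolve each weight along its own incline: the 10.4 kg mass has component 10.4 × 9.81 × sin 56° = 84.582 N down its slope, and the 8.5 kg mass has 8.5 × 9.81 × sin 33.69° = 46.254 N down its slope.
The 10.4 kg side's 84.582 N exceeds the other side's 46.254 N, so that mass slides down and the 8.5 kg mass slides up. Taking that direction as positive, Newton's second law for the whole system gives 84.582 − 46.254 = (10.4 + 8.5) a, so a = 38.328 / 18.9 = 2.0279 m/s².
For the 8.5 kg mass (up-slope positive): T − 46.254 = 8.5 × 2.0279, so T = 63.491 N.

63.5 N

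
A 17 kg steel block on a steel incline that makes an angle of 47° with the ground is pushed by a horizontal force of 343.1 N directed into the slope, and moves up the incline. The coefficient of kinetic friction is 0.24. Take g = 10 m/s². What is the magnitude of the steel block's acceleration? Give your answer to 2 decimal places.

1.27 m/s²

The horizontal push has components F cos 47° = 343.1 × 0.6820 = 233.994 N up the incline and F sin 47° = 343.1 × 0.7314 = 250.943 N pressing into the surface.
The normal force is therefore N = mg cos 47° + F sin 47° = 115.940 + 250.943 = 366.883 N, and kinetic friction down the slope is μN = 0.24 × 366.883 = 88.052 N.
Along the incline: F cos 47° − mg sin 47° − μN = ma, so 233.994 − 124.338 − 88.052 = 17 a, giving a = 1.2708 m/s².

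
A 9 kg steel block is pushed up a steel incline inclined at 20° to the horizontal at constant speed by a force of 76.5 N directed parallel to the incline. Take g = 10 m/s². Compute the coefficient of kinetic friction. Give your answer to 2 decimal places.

At constant speed ΣF = 0 along the incline. The applied 76.5 N acts up the slope; the weight component mg sin 20° = 30.782 N and kinetic friction μN both act down the slope.
So 76.5 = 30.782 + μ × 84.572, giving μ = (76.5 − 30.782) / 84.572 = 0.5406.

0.54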